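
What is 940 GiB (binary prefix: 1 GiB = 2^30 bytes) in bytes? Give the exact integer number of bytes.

940 × 1,073,741,824 = 1,009,317,314,560 bytes  (1 GiB = 2^30 bytes)

1,009,317,314,560 bytes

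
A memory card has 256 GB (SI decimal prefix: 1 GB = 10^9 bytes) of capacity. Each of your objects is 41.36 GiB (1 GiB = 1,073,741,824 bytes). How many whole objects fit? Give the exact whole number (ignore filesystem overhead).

Capacity: 256 GB = 256,000,000,000 bytes
Per item: 41.36 GiB = 44,409,961,840.64 bytes
⌊256,000,000,000 / 44,409,961,840.64⌋ = 5

5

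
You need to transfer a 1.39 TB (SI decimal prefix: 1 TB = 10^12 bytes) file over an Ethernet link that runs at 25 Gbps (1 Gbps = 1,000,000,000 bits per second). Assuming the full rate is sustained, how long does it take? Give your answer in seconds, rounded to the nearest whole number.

1.39 TB = 1,390,000,000,000 bytes = 11,120,000,000,000 bits
25 Gbps = 25,000,000,000 bits/s
time = 11,120,000,000,000 / 25,000,000,000 = 445 s

445 seconds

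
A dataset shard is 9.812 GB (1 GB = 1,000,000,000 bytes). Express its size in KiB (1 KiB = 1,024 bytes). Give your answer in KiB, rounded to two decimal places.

9.812 GB = 9.812 × 10^9 bytes = 9,812,000,000 bytes
1 KiB = 1,024 bytes
9,812,000,000 / 1,024 = 9,582,031.25 KiB

9,582,031.25 KiB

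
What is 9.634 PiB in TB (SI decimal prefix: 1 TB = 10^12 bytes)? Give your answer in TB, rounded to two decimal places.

10,846.92 TB

9.634 PiB = 9.634 × 2^50 bytes = 10,846,919,702,521,839.616 bytes
1 TB = 1,000,000,000,000 bytes
10,846,919,702,521,839.616 / 1,000,000,000,000 = 10,846.92 TB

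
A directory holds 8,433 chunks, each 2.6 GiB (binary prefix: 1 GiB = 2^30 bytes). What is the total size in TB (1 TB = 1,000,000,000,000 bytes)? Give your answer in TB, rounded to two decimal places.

Total = 8,433 × 2.6 GiB = 21925.8 GiB
= 21925.8 × 1,073,741,824 bytes = 23,542,648,484,659.2 bytes
1 TB = 1,000,000,000,000 bytes
23,542,648,484,659.2 / 1,000,000,000,000 = 23.54 TB

23.54 TB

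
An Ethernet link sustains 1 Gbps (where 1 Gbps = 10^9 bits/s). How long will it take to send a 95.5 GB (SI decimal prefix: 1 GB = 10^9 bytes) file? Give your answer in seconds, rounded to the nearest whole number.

764 seconds

95.5 GB = 95,500,000,000 bytes = 764,000,000,000 bits
1 Gbps = 1,000,000,000 bits/s
time = 764,000,000,000 / 1,000,000,000 = 764 s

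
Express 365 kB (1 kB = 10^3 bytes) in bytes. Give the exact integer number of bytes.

365 × 1,000 = 365,000 bytes

365,000 bytes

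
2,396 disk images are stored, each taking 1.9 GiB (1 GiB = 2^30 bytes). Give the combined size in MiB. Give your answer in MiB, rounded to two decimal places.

4,661,657.60 MiB

Total = 2,396 × 1.9 GiB = 4552.4 GiB
= 4552.4 × 1,073,741,824 bytes = 4,888,102,279,577.6 bytes
1 MiB = 1,048,576 bytes
4,888,102,279,577.6 / 1,048,576 = 4,661,657.60 MiB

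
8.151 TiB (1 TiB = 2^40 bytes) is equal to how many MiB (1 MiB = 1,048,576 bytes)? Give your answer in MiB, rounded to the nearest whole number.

8,546,943 MiB

8.151 TiB = 8.151 × 2^40 bytes = 8,962,119,278,002.176 bytes
1 MiB = 2^20 bytes = 1,048,576 bytes
8,962,119,278,002.176 / 1,048,576 = 8,546,943 MiB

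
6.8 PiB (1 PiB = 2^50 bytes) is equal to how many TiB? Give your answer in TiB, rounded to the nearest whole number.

6,963 TiB

6.8 PiB = 6.8 × 2^50 bytes = 7,656,119,366,529,843.2 bytes
1 TiB = 1,099,511,627,776 bytes
7,656,119,366,529,843.2 / 1,099,511,627,776 = 6,963 TiB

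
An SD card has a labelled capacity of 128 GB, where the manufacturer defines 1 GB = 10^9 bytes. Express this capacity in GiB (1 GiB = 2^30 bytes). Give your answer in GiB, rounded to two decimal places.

128 GB × 1,000,000,000 bytes/GB = 128,000,000,000 bytes
1 GiB = 2^30 bytes = 1,073,741,824 bytes
128,000,000,000 / 1,073,741,824 = 119.21 GiB

119.21 GiB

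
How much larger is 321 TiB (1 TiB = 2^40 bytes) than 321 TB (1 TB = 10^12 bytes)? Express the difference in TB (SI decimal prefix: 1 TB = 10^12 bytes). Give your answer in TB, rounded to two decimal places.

321 TiB = 321 × 1,099,511,627,776 = 352,943,232,516,096 bytes
321 TB = 321 × 1,000,000,000,000 = 321,000,000,000,000 bytes
difference = 31,943,232,516,096 bytes
31,943,232,516,096 / 1,000,000,000,000 = 31.94 TB

31.94 TB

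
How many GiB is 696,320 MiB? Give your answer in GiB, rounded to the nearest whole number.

680 GiB

696,320 MiB = 696,320 × 2^20 bytes = 730,144,440,320 bytes
1 GiB = 2^30 bytes = 1,073,741,824 bytes
730,144,440,320 / 1,073,741,824 = 680 GiB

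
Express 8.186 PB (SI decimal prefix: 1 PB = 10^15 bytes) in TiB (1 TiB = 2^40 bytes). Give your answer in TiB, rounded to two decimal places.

7,445.12 TiB

8.186 PB = 8.186 × 10^15 bytes = 8,186,000,000,000,000 bytes
1 TiB = 1,099,511,627,776 bytes
8,186,000,000,000,000 / 1,099,511,627,776 = 7,445.12 TiB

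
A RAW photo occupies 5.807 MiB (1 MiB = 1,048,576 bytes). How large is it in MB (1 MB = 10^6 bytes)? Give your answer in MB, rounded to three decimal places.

6.089 MB

5.807 MiB = 5.807 × 2^20 bytes = 6,089,080.832 bytes
1 MB = 10^6 bytes = 1,000,000 bytes
6,089,080.832 / 1,000,000 = 6.089 MB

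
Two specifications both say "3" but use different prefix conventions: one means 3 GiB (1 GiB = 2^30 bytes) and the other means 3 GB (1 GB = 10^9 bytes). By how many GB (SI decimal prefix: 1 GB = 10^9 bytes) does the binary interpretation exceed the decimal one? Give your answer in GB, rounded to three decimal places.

3 GiB = 3 × 1,073,741,824 = 3,221,225,472 bytes
3 GB = 3 × 1,000,000,000 = 3,000,000,000 bytes
difference = 221,225,472 bytes
221,225,472 / 1,000,000,000 = 0.221 GB

0.221 GB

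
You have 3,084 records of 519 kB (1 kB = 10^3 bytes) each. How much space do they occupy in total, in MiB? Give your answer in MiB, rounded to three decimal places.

1,526.447 MiB

Total = 3,084 × 519 kB = 1,600,596 kB
= 1,600,596 × 1,000 bytes = 1,600,596,000 bytes
1 MiB = 1,048,576 bytes
1,600,596,000 / 1,048,576 = 1,526.447 MiB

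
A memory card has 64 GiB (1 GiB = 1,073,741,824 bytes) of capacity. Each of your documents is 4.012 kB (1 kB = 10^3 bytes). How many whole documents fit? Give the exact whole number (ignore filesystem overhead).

17,128,483

Capacity: 64 GiB = 68,719,476,736 bytes
Per item: 4.012 kB = 4,012 bytes
⌊68,719,476,736 / 4,012⌋ = 17,128,483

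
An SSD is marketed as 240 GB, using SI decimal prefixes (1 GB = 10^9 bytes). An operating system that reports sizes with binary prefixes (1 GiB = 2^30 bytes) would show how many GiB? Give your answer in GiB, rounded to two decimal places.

240 GB = 240 × 10^9 bytes = 240,000,000,000 bytes
1 GiB = 2^30 bytes = 1,073,741,824 bytes
240,000,000,000 / 1,073,741,824 = 223.52 GiB

223.52 GiB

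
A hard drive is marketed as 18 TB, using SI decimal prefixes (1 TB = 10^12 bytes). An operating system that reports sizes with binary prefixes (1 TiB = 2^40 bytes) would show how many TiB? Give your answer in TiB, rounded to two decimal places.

16.37 TiB

18 TB = 18 × 10^12 bytes = 18,000,000,000,000 bytes
1 TiB = 1,099,511,627,776 bytes
18,000,000,000,000 / 1,099,511,627,776 = 16.37 TiB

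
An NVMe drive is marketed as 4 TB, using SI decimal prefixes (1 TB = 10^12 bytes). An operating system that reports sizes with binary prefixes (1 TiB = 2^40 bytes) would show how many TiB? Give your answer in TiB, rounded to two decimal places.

4 TB = 4 × 10^12 bytes = 4,000,000,000,000 bytes
1 TiB = 1,099,511,627,776 bytes
4,000,000,000,000 / 1,099,511,627,776 = 3.64 TiB

3.64 TiB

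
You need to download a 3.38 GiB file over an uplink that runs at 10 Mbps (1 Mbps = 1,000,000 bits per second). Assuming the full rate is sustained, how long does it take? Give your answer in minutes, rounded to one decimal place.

48.4 minutes

3.38 GiB = 3,629,247,365.12 bytes = 29,033,978,920.96 bits
10 Mbps = 10,000,000 bits/s
time = 29,033,978,920.96 / 10,000,000 = 2,903.40 s
2,903.40 s / 60 = 48.4 minutes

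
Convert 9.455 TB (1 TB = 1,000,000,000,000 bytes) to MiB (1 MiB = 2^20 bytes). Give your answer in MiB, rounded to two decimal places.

9.455 TB = 9.455 × 10^12 bytes = 9,455,000,000,000 bytes
1 MiB = 1,048,576 bytes
9,455,000,000,000 / 1,048,576 = 9,016,990.66 MiB

9,016,990.66 MiB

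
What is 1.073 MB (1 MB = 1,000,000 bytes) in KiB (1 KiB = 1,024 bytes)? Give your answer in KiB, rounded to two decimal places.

1.073 MB = 1.073 × 10^6 bytes = 1,073,000 bytes
1 KiB = 2^10 bytes = 1,024 bytes
1,073,000 / 1,024 = 1,047.85 KiB

1,047.85 KiB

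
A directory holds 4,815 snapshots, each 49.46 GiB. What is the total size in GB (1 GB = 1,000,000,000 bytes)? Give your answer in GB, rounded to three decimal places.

255,711.508 GB

Total = 4,815 × 49.46 GiB = 238149.9 GiB
= 238149.9 × 1,073,741,824 bytes = 255,711,508,011,417.6 bytes
1 GB = 1,000,000,000 bytes
255,711,508,011,417.6 / 1,000,000,000 = 255,711.508 GB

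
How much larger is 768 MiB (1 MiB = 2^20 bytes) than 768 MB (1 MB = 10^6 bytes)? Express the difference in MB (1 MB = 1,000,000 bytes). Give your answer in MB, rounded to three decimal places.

768 MiB = 768 × 1,048,576 = 805,306,368 bytes
768 MB = 768 × 1,000,000 = 768,000,000 bytes
difference = 37,306,368 bytes
37,306,368 / 1,000,000 = 37.306 MB

37.306 MB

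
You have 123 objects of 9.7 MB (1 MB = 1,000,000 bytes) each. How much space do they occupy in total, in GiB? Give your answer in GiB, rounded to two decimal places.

Total = 123 × 9.7 MB = 1193.1 MB
= 1193.1 × 1,000,000 bytes = 1,193,100,000 bytes
1 GiB = 1,073,741,824 bytes
1,193,100,000 / 1,073,741,824 = 1.11 GiB

1.11 GiB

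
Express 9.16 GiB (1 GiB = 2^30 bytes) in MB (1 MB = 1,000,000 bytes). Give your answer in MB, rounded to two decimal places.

9,835.48 MB

9.16 GiB = 9.16 × 2^30 bytes = 9,835,475,107.84 bytes
1 MB = 10^6 bytes = 1,000,000 bytes
9,835,475,107.84 / 1,000,000 = 9,835.48 MB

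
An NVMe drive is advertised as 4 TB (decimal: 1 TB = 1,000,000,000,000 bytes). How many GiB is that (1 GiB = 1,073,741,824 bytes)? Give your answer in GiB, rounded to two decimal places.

3,725.29 GiB

4 TB = 4 × 10^12 bytes = 4,000,000,000,000 bytes
1 GiB = 2^30 bytes = 1,073,741,824 bytes
4,000,000,000,000 / 1,073,741,824 = 3,725.29 GiB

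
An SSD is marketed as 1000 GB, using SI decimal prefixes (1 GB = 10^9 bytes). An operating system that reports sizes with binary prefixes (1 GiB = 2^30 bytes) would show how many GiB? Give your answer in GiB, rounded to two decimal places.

931.32 GiB

1000 GB = 1000 × 10^9 bytes = 1,000,000,000,000 bytes
1 GiB = 2^30 bytes = 1,073,741,824 bytes
1,000,000,000,000 / 1,073,741,824 = 931.32 GiB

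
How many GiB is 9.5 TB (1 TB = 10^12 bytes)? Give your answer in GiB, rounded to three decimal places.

8,847.564 GiB

9.5 TB = 9.5 × 10^12 bytes = 9,500,000,000,000 bytes
1 GiB = 2^30 bytes = 1,073,741,824 bytes
9,500,000,000,000 / 1,073,741,824 = 8,847.564 GiB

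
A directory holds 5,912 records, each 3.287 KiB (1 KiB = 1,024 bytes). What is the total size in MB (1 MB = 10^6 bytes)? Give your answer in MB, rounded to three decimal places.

19.899 MB

Total = 5,912 × 3.287 KiB = 19432.744 KiB
= 19432.744 × 1,024 bytes = 19,899,129.856 bytes
1 MB = 1,000,000 bytes
19,899,129.856 / 1,000,000 = 19.899 MB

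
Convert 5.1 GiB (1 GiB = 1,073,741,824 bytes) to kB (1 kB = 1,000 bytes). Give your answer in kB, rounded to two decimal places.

5,476,083.30 kB

5.1 GiB × 1,073,741,824 bytes/GiB = 5,476,083,302.4 bytes
1 kB = 1,000 bytes
5,476,083,302.4 / 1,000 = 5,476,083.30 kB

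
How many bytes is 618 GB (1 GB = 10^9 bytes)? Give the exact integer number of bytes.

618,000,000,000 bytes

618 × 1,000,000,000 = 618,000,000,000 bytes  (1 GB = 10^9 bytes)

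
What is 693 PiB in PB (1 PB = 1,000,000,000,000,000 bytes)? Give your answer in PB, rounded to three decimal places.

693 PiB = 693 × 2^50 bytes = 780,248,635,441,938,432 bytes
1 PB = 1,000,000,000,000,000 bytes
780,248,635,441,938,432 / 1,000,000,000,000,000 = 780.249 PB

780.249 PB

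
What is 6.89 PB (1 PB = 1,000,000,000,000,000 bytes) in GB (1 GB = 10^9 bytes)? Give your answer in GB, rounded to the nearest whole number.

6,890,000 GB

6.89 PB = 6.89 × 10^15 bytes = 6,890,000,000,000,000 bytes
1 GB = 1,000,000,000 bytes
6,890,000,000,000,000 / 1,000,000,000 = 6,890,000 GB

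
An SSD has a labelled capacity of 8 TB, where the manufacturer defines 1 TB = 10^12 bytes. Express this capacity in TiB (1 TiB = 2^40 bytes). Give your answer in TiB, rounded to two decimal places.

8 TB × 1,000,000,000,000 bytes/TB = 8,000,000,000,000 bytes
1 TiB = 2^40 bytes = 1,099,511,627,776 bytes
8,000,000,000,000 / 1,099,511,627,776 = 7.28 TiB

7.28 TiB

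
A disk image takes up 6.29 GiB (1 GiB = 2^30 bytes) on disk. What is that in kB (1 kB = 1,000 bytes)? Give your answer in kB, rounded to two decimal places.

6,753,836.07 kB

6.29 GiB = 6.29 × 2^30 bytes = 6,753,836,072.96 bytes
1 kB = 1,000 bytes
6,753,836,072.96 / 1,000 = 6,753,836.07 kB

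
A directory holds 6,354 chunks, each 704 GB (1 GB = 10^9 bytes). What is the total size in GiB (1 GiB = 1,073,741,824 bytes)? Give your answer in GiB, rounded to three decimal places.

Total = 6,354 × 704 GB = 4,473,216 GB
= 4,473,216 × 1,000,000,000 bytes = 4,473,216,000,000,000 bytes
1 GiB = 1,073,741,824 bytes
4,473,216,000,000,000 / 1,073,741,824 = 4,166,007.042 GiB

4,166,007.042 GiB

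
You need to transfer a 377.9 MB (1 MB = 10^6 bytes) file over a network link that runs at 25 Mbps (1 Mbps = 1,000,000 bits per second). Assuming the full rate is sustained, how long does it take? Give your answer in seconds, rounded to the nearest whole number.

121 seconds

377.9 MB = 377,900,000 bytes = 3,023,200,000 bits
25 Mbps = 25,000,000 bits/s
time = 3,023,200,000 / 25,000,000 = 121 s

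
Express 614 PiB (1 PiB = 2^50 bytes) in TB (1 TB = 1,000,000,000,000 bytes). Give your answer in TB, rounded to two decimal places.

614 PiB = 614 × 2^50 bytes = 691,302,542,801,371,136 bytes
1 TB = 10^12 bytes = 1,000,000,000,000 bytes
691,302,542,801,371,136 / 1,000,000,000,000 = 691,302.54 TB

691,302.54 TB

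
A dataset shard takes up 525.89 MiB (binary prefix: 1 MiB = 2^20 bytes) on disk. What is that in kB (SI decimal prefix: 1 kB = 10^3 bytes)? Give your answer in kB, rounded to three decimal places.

525.89 MiB = 525.89 × 2^20 bytes = 551,435,632.64 bytes
1 kB = 10^3 bytes = 1,000 bytes
551,435,632.64 / 1,000 = 551,435.633 kB

551,435.633 kB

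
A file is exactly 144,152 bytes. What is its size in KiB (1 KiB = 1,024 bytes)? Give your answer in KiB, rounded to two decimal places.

140.77 KiB

144,152 bytes given.
1 KiB = 2^10 bytes = 1,024 bytes
144,152 / 1,024 = 140.77 KiB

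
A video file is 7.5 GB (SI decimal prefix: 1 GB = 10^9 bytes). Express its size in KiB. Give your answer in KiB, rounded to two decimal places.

7.5 GB × 1,000,000,000 bytes/GB = 7,500,000,000 bytes
1 KiB = 1,024 bytes
7,500,000,000 / 1,024 = 7,324,218.75 KiB

7,324,218.75 KiB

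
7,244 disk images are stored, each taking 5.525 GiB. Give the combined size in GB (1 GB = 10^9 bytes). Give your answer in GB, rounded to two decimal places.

42,974.48 GB

Total = 7,244 × 5.525 GiB = 40023.1 GiB
= 40023.1 × 1,073,741,824 bytes = 42,974,476,396,134.4 bytes
1 GB = 1,000,000,000 bytes
42,974,476,396,134.4 / 1,000,000,000 = 42,974.48 GB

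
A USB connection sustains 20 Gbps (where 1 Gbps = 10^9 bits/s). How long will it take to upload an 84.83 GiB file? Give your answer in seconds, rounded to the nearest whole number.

84.83 GiB = 91,085,518,929.92 bytes = 728,684,151,439.36 bits
20 Gbps = 20,000,000,000 bits/s
time = 728,684,151,439.36 / 20,000,000,000 = 36 s

36 seconds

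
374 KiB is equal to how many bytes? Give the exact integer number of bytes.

374 × 1,024 = 382,976 bytes  (1 KiB = 2^10 bytes)

382,976 bytes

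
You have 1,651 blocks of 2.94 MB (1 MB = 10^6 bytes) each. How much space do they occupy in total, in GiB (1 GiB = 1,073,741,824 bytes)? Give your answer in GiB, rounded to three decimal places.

4.521 GiB

Total = 1,651 × 2.94 MB = 4853.94 MB
= 4853.94 × 1,000,000 bytes = 4,853,940,000 bytes
1 GiB = 1,073,741,824 bytes
4,853,940,000 / 1,073,741,824 = 4.521 GiB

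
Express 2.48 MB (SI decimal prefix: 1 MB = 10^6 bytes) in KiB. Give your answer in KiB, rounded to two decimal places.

2.48 MB = 2.48 × 10^6 bytes = 2,480,000 bytes
1 KiB = 2^10 bytes = 1,024 bytes
2,480,000 / 1,024 = 2,421.88 KiB

2,421.88 KiB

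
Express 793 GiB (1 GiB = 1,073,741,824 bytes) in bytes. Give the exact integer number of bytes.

851,477,266,432 bytes

793 × 1,073,741,824 = 851,477,266,432 bytes  (1 GiB = 2^30 bytes)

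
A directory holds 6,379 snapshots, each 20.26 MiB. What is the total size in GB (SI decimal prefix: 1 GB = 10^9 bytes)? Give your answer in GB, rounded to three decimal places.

Total = 6,379 × 20.26 MiB = 129238.54 MiB
= 129238.54 × 1,048,576 bytes = 135,516,431,319.04 bytes
1 GB = 1,000,000,000 bytes
135,516,431,319.04 / 1,000,000,000 = 135.516 GB

135.516 GB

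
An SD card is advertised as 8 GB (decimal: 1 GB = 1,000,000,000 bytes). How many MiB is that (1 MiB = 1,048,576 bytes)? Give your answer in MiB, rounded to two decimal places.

8 GB × 1,000,000,000 bytes/GB = 8,000,000,000 bytes
1 MiB = 1,048,576 bytes
8,000,000,000 / 1,048,576 = 7,629.39 MiB

7,629.39 MiB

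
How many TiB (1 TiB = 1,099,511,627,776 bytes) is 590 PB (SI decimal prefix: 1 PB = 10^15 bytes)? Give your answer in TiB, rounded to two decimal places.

536,601.87 TiB

590 PB × 1,000,000,000,000,000 bytes/PB = 590,000,000,000,000,000 bytes
1 TiB = 1,099,511,627,776 bytes
590,000,000,000,000,000 / 1,099,511,627,776 = 536,601.87 TiB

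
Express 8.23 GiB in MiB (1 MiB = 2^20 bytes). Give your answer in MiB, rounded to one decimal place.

8.23 GiB = 8.23 × 2^30 bytes = 8,836,895,211.52 bytes
1 MiB = 2^20 bytes = 1,048,576 bytes
8,836,895,211.52 / 1,048,576 = 8,427.5 MiB

8,427.5 MiB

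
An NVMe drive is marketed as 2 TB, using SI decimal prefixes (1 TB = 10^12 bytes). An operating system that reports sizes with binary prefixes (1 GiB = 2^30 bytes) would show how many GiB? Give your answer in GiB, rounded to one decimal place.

1,862.6 GiB

2 TB × 1,000,000,000,000 bytes/TB = 2,000,000,000,000 bytes
1 GiB = 1,073,741,824 bytes
2,000,000,000,000 / 1,073,741,824 = 1,862.6 GiB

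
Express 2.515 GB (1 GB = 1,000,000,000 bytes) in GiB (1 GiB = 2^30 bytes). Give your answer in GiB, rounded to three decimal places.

2.342 GiB

2.515 GB × 1,000,000,000 bytes/GB = 2,515,000,000 bytes
1 GiB = 1,073,741,824 bytes
2,515,000,000 / 1,073,741,824 = 2.342 GiB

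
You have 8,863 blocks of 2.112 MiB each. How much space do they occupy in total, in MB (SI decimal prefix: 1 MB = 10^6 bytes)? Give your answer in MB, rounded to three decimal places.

Total = 8,863 × 2.112 MiB = 18718.656 MiB
= 18718.656 × 1,048,576 bytes = 19,627,933,433.856 bytes
1 MB = 1,000,000 bytes
19,627,933,433.856 / 1,000,000 = 19,627.933 MB

19,627.933 MB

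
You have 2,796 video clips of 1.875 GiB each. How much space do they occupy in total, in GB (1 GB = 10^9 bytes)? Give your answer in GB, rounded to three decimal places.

Total = 2,796 × 1.875 GiB = 5242.5 GiB
= 5242.5 × 1,073,741,824 bytes = 5,629,091,512,320 bytes
1 GB = 1,000,000,000 bytes
5,629,091,512,320 / 1,000,000,000 = 5,629.092 GB

5,629.092 GB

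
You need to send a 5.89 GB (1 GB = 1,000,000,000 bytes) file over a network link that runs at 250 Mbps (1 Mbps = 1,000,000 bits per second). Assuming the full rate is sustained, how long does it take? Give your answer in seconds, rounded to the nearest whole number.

188 seconds

5.89 GB = 5,890,000,000 bytes = 47,120,000,000 bits
250 Mbps = 250,000,000 bits/s
time = 47,120,000,000 / 250,000,000 = 188 s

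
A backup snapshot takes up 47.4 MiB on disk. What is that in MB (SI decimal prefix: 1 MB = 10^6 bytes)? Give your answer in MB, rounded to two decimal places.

49.70 MB

47.4 MiB = 47.4 × 2^20 bytes = 49,702,502.4 bytes
1 MB = 1,000,000 bytes
49,702,502.4 / 1,000,000 = 49.70 MB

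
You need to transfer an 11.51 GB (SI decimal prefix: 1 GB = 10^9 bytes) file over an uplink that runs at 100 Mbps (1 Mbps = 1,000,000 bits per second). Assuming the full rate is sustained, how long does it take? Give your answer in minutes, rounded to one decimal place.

11.51 GB = 11,510,000,000 bytes = 92,080,000,000 bits
100 Mbps = 100,000,000 bits/s
time = 92,080,000,000 / 100,000,000 = 920.80 s
920.80 s / 60 = 15.3 minutes

15.3 minutes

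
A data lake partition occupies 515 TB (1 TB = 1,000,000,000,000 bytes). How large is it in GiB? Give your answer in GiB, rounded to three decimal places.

515 TB = 515 × 10^12 bytes = 515,000,000,000,000 bytes
1 GiB = 2^30 bytes = 1,073,741,824 bytes
515,000,000,000,000 / 1,073,741,824 = 479,631.126 GiB

479,631.126 GiB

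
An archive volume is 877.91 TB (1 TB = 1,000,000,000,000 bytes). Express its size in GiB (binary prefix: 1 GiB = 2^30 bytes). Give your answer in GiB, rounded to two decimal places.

817,617.40 GiB

877.91 TB = 877.91 × 10^12 bytes = 877,910,000,000,000 bytes
1 GiB = 1,073,741,824 bytes
877,910,000,000,000 / 1,073,741,824 = 817,617.40 GiB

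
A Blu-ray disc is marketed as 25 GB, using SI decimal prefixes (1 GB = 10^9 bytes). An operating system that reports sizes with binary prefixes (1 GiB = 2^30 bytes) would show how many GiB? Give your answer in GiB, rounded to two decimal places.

23.28 GiB

25 GB = 25 × 10^9 bytes = 25,000,000,000 bytes
1 GiB = 2^30 bytes = 1,073,741,824 bytes
25,000,000,000 / 1,073,741,824 = 23.28 GiB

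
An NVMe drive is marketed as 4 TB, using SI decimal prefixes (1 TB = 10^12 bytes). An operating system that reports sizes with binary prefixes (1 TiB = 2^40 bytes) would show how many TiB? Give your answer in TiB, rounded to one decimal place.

4 TB = 4 × 10^12 bytes = 4,000,000,000,000 bytes
1 TiB = 1,099,511,627,776 bytes
4,000,000,000,000 / 1,099,511,627,776 = 3.6 TiB

3.6 TiB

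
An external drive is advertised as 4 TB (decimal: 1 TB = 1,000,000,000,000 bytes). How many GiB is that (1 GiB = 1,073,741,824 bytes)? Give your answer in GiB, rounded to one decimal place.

4 TB = 4 × 10^12 bytes = 4,000,000,000,000 bytes
1 GiB = 2^30 bytes = 1,073,741,824 bytes
4,000,000,000,000 / 1,073,741,824 = 3,725.3 GiB

3,725.3 GiB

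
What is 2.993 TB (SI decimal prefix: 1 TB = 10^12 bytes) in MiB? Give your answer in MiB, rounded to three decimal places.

2,854,347.229 MiB

2.993 TB × 1,000,000,000,000 bytes/TB = 2,993,000,000,000 bytes
1 MiB = 1,048,576 bytes
2,993,000,000,000 / 1,048,576 = 2,854,347.229 MiB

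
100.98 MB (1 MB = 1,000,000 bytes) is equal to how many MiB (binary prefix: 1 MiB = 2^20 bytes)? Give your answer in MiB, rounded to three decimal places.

96.302 MiB

100.98 MB = 100.98 × 10^6 bytes = 100,980,000 bytes
1 MiB = 1,048,576 bytes
100,980,000 / 1,048,576 = 96.302 MiB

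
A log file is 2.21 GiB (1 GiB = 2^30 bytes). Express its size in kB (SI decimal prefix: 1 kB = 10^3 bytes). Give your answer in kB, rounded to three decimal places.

2,372,969.431 kB

2.21 GiB = 2.21 × 2^30 bytes = 2,372,969,431.04 bytes
1 kB = 10^3 bytes = 1,000 bytes
2,372,969,431.04 / 1,000 = 2,372,969.431 kB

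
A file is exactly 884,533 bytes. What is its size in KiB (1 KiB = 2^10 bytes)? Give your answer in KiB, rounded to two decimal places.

884,533 bytes given.
1 KiB = 1,024 bytes
884,533 / 1,024 = 863.80 KiB

863.80 KiB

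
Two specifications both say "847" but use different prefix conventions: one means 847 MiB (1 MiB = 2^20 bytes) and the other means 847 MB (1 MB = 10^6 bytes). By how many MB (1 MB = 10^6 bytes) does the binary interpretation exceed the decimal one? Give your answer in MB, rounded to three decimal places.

847 MiB = 847 × 1,048,576 = 888,143,872 bytes
847 MB = 847 × 1,000,000 = 847,000,000 bytes
difference = 41,143,872 bytes
41,143,872 / 1,000,000 = 41.144 MB

41.144 MB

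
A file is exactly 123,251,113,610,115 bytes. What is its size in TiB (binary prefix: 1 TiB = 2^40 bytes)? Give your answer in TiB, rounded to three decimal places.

112.096 TiB

123,251,113,610,115 bytes given.
1 TiB = 2^40 bytes = 1,099,511,627,776 bytes
123,251,113,610,115 / 1,099,511,627,776 = 112.096 TiB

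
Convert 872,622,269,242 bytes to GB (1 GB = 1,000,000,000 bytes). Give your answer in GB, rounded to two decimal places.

872.62 GB

872,622,269,242 bytes given.
1 GB = 1,000,000,000 bytes
872,622,269,242 / 1,000,000,000 = 872.62 GB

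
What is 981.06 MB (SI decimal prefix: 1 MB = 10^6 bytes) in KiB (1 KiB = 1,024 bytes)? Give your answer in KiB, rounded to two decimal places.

958,066.41 KiB

981.06 MB × 1,000,000 bytes/MB = 981,060,000 bytes
1 KiB = 1,024 bytes
981,060,000 / 1,024 = 958,066.41 KiB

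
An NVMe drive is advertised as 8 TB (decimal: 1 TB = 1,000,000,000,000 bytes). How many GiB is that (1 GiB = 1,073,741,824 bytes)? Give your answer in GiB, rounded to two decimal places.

7,450.58 GiB

8 TB = 8 × 10^12 bytes = 8,000,000,000,000 bytes
1 GiB = 2^30 bytes = 1,073,741,824 bytes
8,000,000,000,000 / 1,073,741,824 = 7,450.58 GiB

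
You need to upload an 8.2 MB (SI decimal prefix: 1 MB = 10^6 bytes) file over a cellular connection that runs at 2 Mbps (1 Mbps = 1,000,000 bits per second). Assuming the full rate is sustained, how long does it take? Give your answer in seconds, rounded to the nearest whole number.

8.2 MB = 8,200,000 bytes = 65,600,000 bits
2 Mbps = 2,000,000 bits/s
time = 65,600,000 / 2,000,000 = 33 s

33 seconds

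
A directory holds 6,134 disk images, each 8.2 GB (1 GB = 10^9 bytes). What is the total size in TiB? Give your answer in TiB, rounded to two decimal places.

45.75 TiB

Total = 6,134 × 8.2 GB = 50298.8 GB
= 50298.8 × 1,000,000,000 bytes = 50,298,800,000,000 bytes
1 TiB = 1,099,511,627,776 bytes
50,298,800,000,000 / 1,099,511,627,776 = 45.75 TiB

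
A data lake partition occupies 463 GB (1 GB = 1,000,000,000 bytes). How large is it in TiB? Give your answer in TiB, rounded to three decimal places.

463 GB = 463 × 10^9 bytes = 463,000,000,000 bytes
1 TiB = 1,099,511,627,776 bytes
463,000,000,000 / 1,099,511,627,776 = 0.421 TiB

0.421 TiB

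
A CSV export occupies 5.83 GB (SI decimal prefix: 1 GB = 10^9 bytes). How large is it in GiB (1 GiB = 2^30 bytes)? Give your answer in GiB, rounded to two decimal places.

5.43 GiB

5.83 GB = 5.83 × 10^9 bytes = 5,830,000,000 bytes
1 GiB = 1,073,741,824 bytes
5,830,000,000 / 1,073,741,824 = 5.43 GiB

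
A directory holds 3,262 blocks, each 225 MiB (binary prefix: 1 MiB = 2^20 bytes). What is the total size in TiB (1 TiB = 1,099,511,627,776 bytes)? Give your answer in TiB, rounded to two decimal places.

0.70 TiB

Total = 3,262 × 225 MiB = 733,950 MiB
= 733,950 × 1,048,576 bytes = 769,602,355,200 bytes
1 TiB = 1,099,511,627,776 bytes
769,602,355,200 / 1,099,511,627,776 = 0.70 TiB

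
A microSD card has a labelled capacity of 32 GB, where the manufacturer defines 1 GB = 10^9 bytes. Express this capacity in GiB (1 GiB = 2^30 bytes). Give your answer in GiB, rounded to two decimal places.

32 GB = 32 × 10^9 bytes = 32,000,000,000 bytes
1 GiB = 1,073,741,824 bytes
32,000,000,000 / 1,073,741,824 = 29.80 GiB

29.80 GiB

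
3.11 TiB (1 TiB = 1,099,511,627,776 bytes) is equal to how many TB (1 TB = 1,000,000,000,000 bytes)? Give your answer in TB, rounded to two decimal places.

3.42 TB

3.11 TiB = 3.11 × 2^40 bytes = 3,419,481,162,383.36 bytes
1 TB = 10^12 bytes = 1,000,000,000,000 bytes
3,419,481,162,383.36 / 1,000,000,000,000 = 3.42 TB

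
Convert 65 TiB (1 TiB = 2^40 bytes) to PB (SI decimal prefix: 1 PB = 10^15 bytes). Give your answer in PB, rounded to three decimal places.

65 TiB = 65 × 2^40 bytes = 71,468,255,805,440 bytes
1 PB = 10^15 bytes = 1,000,000,000,000,000 bytes
71,468,255,805,440 / 1,000,000,000,000,000 = 0.071 PB

0.071 PB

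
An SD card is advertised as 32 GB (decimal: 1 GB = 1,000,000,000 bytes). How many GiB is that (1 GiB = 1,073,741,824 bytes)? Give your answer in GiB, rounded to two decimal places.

32 GB = 32 × 10^9 bytes = 32,000,000,000 bytes
1 GiB = 1,073,741,824 bytes
32,000,000,000 / 1,073,741,824 = 29.80 GiB

29.80 GiB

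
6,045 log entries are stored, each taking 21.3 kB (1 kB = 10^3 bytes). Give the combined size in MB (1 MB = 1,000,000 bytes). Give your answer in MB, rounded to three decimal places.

Total = 6,045 × 21.3 kB = 128758.5 kB
= 128758.5 × 1,000 bytes = 128,758,500 bytes
1 MB = 1,000,000 bytes
128,758,500 / 1,000,000 = 128.759 MB

128.759 MB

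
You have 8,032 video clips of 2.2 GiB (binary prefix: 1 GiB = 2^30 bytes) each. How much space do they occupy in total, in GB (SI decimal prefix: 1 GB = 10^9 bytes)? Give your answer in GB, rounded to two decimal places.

Total = 8,032 × 2.2 GiB = 17670.4 GiB
= 17670.4 × 1,073,741,824 bytes = 18,973,447,526,809.6 bytes
1 GB = 1,000,000,000 bytes
18,973,447,526,809.6 / 1,000,000,000 = 18,973.45 GB

18,973.45 GB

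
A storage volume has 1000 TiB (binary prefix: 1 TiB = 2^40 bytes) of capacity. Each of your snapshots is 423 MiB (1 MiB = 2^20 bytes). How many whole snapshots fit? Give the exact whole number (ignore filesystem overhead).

2,478,903

Capacity: 1000 TiB = 1,099,511,627,776,000 bytes
Per item: 423 MiB = 443,547,648 bytes
⌊1,099,511,627,776,000 / 443,547,648⌋ = 2,478,903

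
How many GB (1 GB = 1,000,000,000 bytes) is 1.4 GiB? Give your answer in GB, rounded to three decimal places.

1.4 GiB = 1.4 × 2^30 bytes = 1,503,238,553.6 bytes
1 GB = 1,000,000,000 bytes
1,503,238,553.6 / 1,000,000,000 = 1.503 GB

1.503 GB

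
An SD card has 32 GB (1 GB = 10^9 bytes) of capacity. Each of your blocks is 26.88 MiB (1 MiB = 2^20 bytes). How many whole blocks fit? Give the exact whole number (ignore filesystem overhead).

1,135

Capacity: 32 GB = 32,000,000,000 bytes
Per item: 26.88 MiB = 28,185,722.88 bytes
⌊32,000,000,000 / 28,185,722.88⌋ = 1,135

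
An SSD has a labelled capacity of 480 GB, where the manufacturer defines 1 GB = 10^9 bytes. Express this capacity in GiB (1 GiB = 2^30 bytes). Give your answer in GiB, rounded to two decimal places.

447.03 GiB

480 GB = 480 × 10^9 bytes = 480,000,000,000 bytes
1 GiB = 1,073,741,824 bytes
480,000,000,000 / 1,073,741,824 = 447.03 GiB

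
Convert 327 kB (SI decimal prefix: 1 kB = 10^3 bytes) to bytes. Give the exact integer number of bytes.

327,000 bytes

327 × 1,000 = 327,000 bytes  (1 kB = 10^3 bytes)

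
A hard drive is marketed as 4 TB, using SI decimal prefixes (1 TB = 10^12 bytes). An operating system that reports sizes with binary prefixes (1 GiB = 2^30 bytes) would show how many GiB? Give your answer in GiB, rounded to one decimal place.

4 TB = 4 × 10^12 bytes = 4,000,000,000,000 bytes
1 GiB = 1,073,741,824 bytes
4,000,000,000,000 / 1,073,741,824 = 3,725.3 GiB

3,725.3 GiB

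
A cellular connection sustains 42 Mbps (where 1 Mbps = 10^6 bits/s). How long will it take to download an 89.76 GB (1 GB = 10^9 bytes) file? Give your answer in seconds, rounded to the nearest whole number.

89.76 GB = 89,760,000,000 bytes = 718,080,000,000 bits
42 Mbps = 42,000,000 bits/s
time = 718,080,000,000 / 42,000,000 = 17,097 s

17,097 seconds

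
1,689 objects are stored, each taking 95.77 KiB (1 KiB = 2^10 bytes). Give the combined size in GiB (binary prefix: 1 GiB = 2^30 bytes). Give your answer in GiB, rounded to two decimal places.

0.15 GiB

Total = 1,689 × 95.77 KiB = 161755.53 KiB
= 161755.53 × 1,024 bytes = 165,637,662.72 bytes
1 GiB = 1,073,741,824 bytes
165,637,662.72 / 1,073,741,824 = 0.15 GiB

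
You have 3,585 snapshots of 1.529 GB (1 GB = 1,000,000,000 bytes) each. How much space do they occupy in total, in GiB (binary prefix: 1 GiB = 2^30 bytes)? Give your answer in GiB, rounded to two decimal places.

5,105.01 GiB

Total = 3,585 × 1.529 GB = 5481.465 GB
= 5481.465 × 1,000,000,000 bytes = 5,481,465,000,000 bytes
1 GiB = 1,073,741,824 bytes
5,481,465,000,000 / 1,073,741,824 = 5,105.01 GiB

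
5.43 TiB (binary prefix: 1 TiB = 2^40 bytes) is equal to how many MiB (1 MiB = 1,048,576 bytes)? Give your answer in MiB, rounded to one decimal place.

5,693,767.7 MiB

5.43 TiB = 5.43 × 2^40 bytes = 5,970,348,138,823.68 bytes
1 MiB = 2^20 bytes = 1,048,576 bytes
5,970,348,138,823.68 / 1,048,576 = 5,693,767.7 MiB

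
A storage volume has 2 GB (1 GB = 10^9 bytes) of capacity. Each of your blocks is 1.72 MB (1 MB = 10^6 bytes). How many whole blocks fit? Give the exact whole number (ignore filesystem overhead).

1,162

Capacity: 2 GB = 2,000,000,000 bytes
Per item: 1.72 MB = 1,720,000 bytes
⌊2,000,000,000 / 1,720,000⌋ = 1,162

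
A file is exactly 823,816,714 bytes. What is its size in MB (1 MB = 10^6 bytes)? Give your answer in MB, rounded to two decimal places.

823.82 MB

823,816,714 bytes given.
1 MB = 10^6 bytes = 1,000,000 bytes
823,816,714 / 1,000,000 = 823.82 MB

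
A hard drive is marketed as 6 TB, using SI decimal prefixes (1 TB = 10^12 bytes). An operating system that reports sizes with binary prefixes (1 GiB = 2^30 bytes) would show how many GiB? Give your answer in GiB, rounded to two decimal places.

5,587.94 GiB

6 TB × 1,000,000,000,000 bytes/TB = 6,000,000,000,000 bytes
1 GiB = 1,073,741,824 bytes
6,000,000,000,000 / 1,073,741,824 = 5,587.94 GiB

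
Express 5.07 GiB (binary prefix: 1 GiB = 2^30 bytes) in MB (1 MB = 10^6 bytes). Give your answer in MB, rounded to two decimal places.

5,443.87 MB

5.07 GiB = 5.07 × 2^30 bytes = 5,443,871,047.68 bytes
1 MB = 1,000,000 bytes
5,443,871,047.68 / 1,000,000 = 5,443.87 MB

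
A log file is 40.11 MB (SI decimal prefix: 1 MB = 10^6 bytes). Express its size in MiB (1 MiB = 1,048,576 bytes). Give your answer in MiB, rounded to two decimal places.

38.25 MiB

40.11 MB = 40.11 × 10^6 bytes = 40,110,000 bytes
1 MiB = 2^20 bytes = 1,048,576 bytes
40,110,000 / 1,048,576 = 38.25 MiB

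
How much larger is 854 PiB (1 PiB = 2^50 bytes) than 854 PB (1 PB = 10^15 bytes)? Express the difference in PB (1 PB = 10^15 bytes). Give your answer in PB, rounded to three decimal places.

854 PiB = 854 × 1,125,899,906,842,624 = 961,518,520,443,600,896 bytes
854 PB = 854 × 1,000,000,000,000,000 = 854,000,000,000,000,000 bytes
difference = 107,518,520,443,600,896 bytes
107,518,520,443,600,896 / 1,000,000,000,000,000 = 107.519 PB

107.519 PB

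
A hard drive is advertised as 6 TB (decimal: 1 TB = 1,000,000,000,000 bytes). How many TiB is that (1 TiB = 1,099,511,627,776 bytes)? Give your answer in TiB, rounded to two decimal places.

5.46 TiB

6 TB = 6 × 10^12 bytes = 6,000,000,000,000 bytes
1 TiB = 1,099,511,627,776 bytes
6,000,000,000,000 / 1,099,511,627,776 = 5.46 TiB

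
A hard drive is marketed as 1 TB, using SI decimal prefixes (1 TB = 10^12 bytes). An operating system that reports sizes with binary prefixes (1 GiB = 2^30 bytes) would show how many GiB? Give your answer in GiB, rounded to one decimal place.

931.3 GiB

1 TB = 1 × 10^12 bytes = 1,000,000,000,000 bytes
1 GiB = 1,073,741,824 bytes
1,000,000,000,000 / 1,073,741,824 = 931.3 GiB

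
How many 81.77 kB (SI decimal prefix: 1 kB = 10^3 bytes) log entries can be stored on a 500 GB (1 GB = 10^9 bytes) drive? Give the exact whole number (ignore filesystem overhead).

6,114,711

Capacity: 500 GB = 500,000,000,000 bytes
Per item: 81.77 kB = 81,770 bytes
⌊500,000,000,000 / 81,770⌋ = 6,114,711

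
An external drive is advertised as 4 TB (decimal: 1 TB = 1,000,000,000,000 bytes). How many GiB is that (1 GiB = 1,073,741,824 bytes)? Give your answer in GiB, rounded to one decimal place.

4 TB × 1,000,000,000,000 bytes/TB = 4,000,000,000,000 bytes
1 GiB = 2^30 bytes = 1,073,741,824 bytes
4,000,000,000,000 / 1,073,741,824 = 3,725.3 GiB

3,725.3 GiB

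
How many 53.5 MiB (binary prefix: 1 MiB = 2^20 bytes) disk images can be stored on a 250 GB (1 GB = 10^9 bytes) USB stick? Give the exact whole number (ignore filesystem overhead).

4,456

Capacity: 250 GB = 250,000,000,000 bytes
Per item: 53.5 MiB = 56,098,816 bytes
⌊250,000,000,000 / 56,098,816⌋ = 4,456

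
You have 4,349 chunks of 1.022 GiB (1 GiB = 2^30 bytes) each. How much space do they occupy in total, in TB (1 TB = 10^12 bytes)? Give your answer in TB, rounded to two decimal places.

4.77 TB

Total = 4,349 × 1.022 GiB = 4444.678 GiB
= 4444.678 × 1,073,741,824 bytes = 4,772,436,662,812.672 bytes
1 TB = 1,000,000,000,000 bytes
4,772,436,662,812.672 / 1,000,000,000,000 = 4.77 TB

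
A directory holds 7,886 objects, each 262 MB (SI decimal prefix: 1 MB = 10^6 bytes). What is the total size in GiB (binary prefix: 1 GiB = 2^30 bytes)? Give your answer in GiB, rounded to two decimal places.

Total = 7,886 × 262 MB = 2,066,132 MB
= 2,066,132 × 1,000,000 bytes = 2,066,132,000,000 bytes
1 GiB = 1,073,741,824 bytes
2,066,132,000,000 / 1,073,741,824 = 1,924.24 GiB

1,924.24 GiB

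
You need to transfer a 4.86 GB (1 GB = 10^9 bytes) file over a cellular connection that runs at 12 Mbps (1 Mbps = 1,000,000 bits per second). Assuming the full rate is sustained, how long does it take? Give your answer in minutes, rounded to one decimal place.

54.0 minutes

4.86 GB = 4,860,000,000 bytes = 38,880,000,000 bits
12 Mbps = 12,000,000 bits/s
time = 38,880,000,000 / 12,000,000 = 3,240.00 s
3,240.00 s / 60 = 54.0 minutes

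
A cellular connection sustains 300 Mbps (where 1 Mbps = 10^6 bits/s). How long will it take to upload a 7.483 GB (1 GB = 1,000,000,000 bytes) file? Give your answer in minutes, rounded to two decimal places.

7.483 GB = 7,483,000,000 bytes = 59,864,000,000 bits
300 Mbps = 300,000,000 bits/s
time = 59,864,000,000 / 300,000,000 = 199.547 s
199.547 s / 60 = 3.33 minutes

3.33 minutes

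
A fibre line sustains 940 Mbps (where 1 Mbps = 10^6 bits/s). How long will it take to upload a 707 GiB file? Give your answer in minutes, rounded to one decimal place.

107.7 minutes

707 GiB = 759,135,469,568 bytes = 6,073,083,756,544 bits
940 Mbps = 940,000,000 bits/s
time = 6,073,083,756,544 / 940,000,000 = 6,460.73 s
6,460.73 s / 60 = 107.7 minutes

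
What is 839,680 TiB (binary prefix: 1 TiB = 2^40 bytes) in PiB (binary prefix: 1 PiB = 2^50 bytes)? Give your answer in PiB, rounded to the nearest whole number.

820 PiB

839,680 TiB = 839,680 × 2^40 bytes = 923,237,923,610,951,680 bytes
1 PiB = 1,125,899,906,842,624 bytes
923,237,923,610,951,680 / 1,125,899,906,842,624 = 820 PiB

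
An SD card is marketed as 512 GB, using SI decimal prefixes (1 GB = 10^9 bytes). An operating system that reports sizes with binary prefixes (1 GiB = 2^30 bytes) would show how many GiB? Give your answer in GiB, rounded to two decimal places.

476.84 GiB

512 GB × 1,000,000,000 bytes/GB = 512,000,000,000 bytes
1 GiB = 1,073,741,824 bytes
512,000,000,000 / 1,073,741,824 = 476.84 GiB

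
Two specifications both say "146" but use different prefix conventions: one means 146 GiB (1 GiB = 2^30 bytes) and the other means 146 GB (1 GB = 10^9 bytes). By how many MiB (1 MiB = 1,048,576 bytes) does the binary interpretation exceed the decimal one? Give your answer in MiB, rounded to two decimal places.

10,267.55 MiB

146 GiB = 146 × 1,073,741,824 = 156,766,306,304 bytes
146 GB = 146 × 1,000,000,000 = 146,000,000,000 bytes
difference = 10,766,306,304 bytes
10,766,306,304 / 1,048,576 = 10,267.55 MiB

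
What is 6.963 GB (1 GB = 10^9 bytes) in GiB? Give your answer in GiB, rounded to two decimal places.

6.963 GB = 6.963 × 10^9 bytes = 6,963,000,000 bytes
1 GiB = 2^30 bytes = 1,073,741,824 bytes
6,963,000,000 / 1,073,741,824 = 6.48 GiB

6.48 GiB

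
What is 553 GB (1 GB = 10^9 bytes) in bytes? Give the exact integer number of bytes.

553,000,000,000 bytes

553 × 1,000,000,000 = 553,000,000,000 bytes  (1 GB = 10^9 bytes)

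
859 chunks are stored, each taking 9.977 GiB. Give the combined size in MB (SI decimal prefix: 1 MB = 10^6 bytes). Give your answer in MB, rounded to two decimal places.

Total = 859 × 9.977 GiB = 8570.243 GiB
= 8570.243 × 1,073,741,824 bytes = 9,202,228,350,943.232 bytes
1 MB = 1,000,000 bytes
9,202,228,350,943.232 / 1,000,000 = 9,202,228.35 MB

9,202,228.35 MB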